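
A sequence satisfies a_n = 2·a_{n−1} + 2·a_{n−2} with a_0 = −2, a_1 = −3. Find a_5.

With companion matrix Q = [[2, 2], [1, 0]], [a_n, a_{n−1}]ᵀ = Q·[a_{n−1}, a_{n−2}]ᵀ, so [a_5, a_4]ᵀ = Q⁴·[a_1, a_0]ᵀ.
Q⁴ = [[44, 32], [16, 12]], giving [a_5, a_4]ᵀ = [[−196], [−72]].

−196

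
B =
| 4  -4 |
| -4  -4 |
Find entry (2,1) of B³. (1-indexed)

B² = [[32, 0], [0, 32]]
B³ = [[128, -128], [-128, -128]]

-128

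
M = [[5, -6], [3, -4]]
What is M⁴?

tr M = 1 and det M = -2, so the characteristic polynomial is λ² − (1)λ + (-2) with roots 2 and -1.
Eigenvectors give P = [[2, -1], [1, -1]] with P⁻¹ = [[1, -1], [1, -2]], and M = P·diag(2, -1)·P⁻¹.
Then M⁴ = P·diag(16, 1)·P⁻¹ = [[32, -1], [16, -1]] · [[1, -1], [1, -2]] = [[31, -30], [15, -14]].

[[31, -30], [15, -14]]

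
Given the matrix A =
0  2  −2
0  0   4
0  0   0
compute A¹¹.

A is strictly triangular, hence nilpotent: A³ = 0, so A¹¹ = 0.

[[0, 0, 0], [0, 0, 0], [0, 0, 0]]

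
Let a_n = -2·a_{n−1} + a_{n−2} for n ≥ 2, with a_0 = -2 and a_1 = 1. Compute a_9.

With companion matrix M = [[-2, 1], [1, 0]], [a_n, a_{n−1}]ᵀ = M·[a_{n−1}, a_{n−2}]ᵀ, so [a_9, a_8]ᵀ = M⁸·[a_1, a_0]ᵀ.
M⁸ = [[985, -408], [-408, 169]], giving [a_9, a_8]ᵀ = [[1801], [-746]].

1801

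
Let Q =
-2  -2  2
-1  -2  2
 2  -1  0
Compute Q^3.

Q^2 = [[10, 6, -8], [8, 4, -6], [-3, -2, 2]]
Q^3 = [[-42, -24, 32], [-32, -18, 24], [12, 8, -10]]

[[-42, -24, 32], [-32, -18, 24], [12, 8, -10]]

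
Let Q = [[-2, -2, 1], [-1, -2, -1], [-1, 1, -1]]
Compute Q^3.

Q^2 = [[5, 9, -1], [5, 5, 2], [2, -1, -1]]
Q^3 = [[-18, -29, -3], [-17, -18, -2], [-2, -3, 4]]

[[-18, -29, -3], [-17, -18, -2], [-2, -3, 4]]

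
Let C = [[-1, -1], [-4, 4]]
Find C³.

C² = [[5, -3], [-12, 20]]
C³ = [[7, -17], [-68, 92]]

[[7, -17], [-68, 92]]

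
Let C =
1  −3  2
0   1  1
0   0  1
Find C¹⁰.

C = I + N where N = [[0, −3, 2], [0, 0, 1], [0, 0, 0]] is strictly upper-triangular, so N³ = 0.
(I + N)¹⁰ = I + 10·N + 45·N² = [[1, −30, −115], [0, 1, 10], [0, 0, 1]].

[[1, −30, −115], [0, 1, 10], [0, 0, 1]]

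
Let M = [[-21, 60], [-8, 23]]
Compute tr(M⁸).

6562

tr M = 2 and det M = -3, so the characteristic polynomial is λ² − (2)λ + (-3) with roots -1 and 3.
Eigenvectors give P = [[3, -5], [1, -2]] with P⁻¹ = [[2, -5], [1, -3]], and M = P·diag(-1, 3)·P⁻¹.
Then M⁸ = P·diag(1, 6561)·P⁻¹ = [[3, -32805], [1, -13122]] · [[2, -5], [1, -3]] = [[-32799, 98400], [-13120, 39361]].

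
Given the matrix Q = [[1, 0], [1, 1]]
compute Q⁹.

[[1, 0], [9, 1]]

Q = I + N where N = [[0, 0], [1, 0]] is strictly lower-triangular, so N² = 0.
(I + N)⁹ = I + 9·N = [[1, 0], [9, 1]].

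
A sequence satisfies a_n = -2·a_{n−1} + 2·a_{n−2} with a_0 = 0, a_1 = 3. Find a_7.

984

With companion matrix T = [[-2, 2], [1, 0]], [a_n, a_{n−1}]ᵀ = T·[a_{n−1}, a_{n−2}]ᵀ, so [a_7, a_6]ᵀ = T⁶·[a_1, a_0]ᵀ.
T⁶ = [[328, -240], [-120, 88]], giving [a_7, a_6]ᵀ = [[984], [-360]].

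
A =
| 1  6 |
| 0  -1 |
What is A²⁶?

[[1, 0], [0, 1]]

A² = I (check: tr A = 0 and det A = -1), so A²⁶ = I since 26 is even.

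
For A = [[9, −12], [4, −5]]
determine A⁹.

[[78729, −118092], [39364, −59045]]

tr A = 4 and det A = 3, so the characteristic polynomial is λ² − (4)λ + (3) with roots 3 and 1.
Eigenvectors give P = [[2, 3], [1, 2]] with P⁻¹ = [[2, −3], [−1, 2]], and A = P·diag(3, 1)·P⁻¹.
Then A⁹ = P·diag(19683, 1)·P⁻¹ = [[39366, 3], [19683, 2]] · [[2, −3], [−1, 2]] = [[78729, −118092], [39364, −59045]].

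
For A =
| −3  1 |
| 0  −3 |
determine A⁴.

[[81, −108], [0, 81]]

A² = [[9, −6], [0, 9]]
A³ = [[−27, 27], [0, −27]]
A⁴ = [[81, −108], [0, 81]]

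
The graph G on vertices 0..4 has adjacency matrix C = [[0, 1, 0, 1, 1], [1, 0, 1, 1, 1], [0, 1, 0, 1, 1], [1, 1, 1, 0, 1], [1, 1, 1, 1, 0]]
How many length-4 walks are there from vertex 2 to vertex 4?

32

The number of length-4 walks from vertex 2 to vertex 4 is entry (2,4) of C⁴, where C is the adjacency matrix.
C² = [[3, 2, 3, 2, 2], [2, 4, 2, 3, 3], [3, 2, 3, 2, 2], [2, 3, 2, 4, 3], [2, 3, 2, 3, 4]]
C³ = [[6, 10, 6, 10, 10], [10, 10, 10, 11, 11], [6, 10, 6, 10, 10], [10, 11, 10, 10, 11], [10, 11, 10, 11, 10]]
C⁴ = [[30, 32, 30, 32, 32], [32, 42, 32, 41, 41], [30, 32, 30, 32, 32], [32, 41, 32, 42, 41], [32, 41, 32, 41, 42]]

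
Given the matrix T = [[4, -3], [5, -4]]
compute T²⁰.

[[1, 0], [0, 1]]

T² = I (check: tr T = 0 and det T = -1), so T²⁰ = I since 20 is even.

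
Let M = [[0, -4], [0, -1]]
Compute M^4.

M^2 = [[0, 4], [0, 1]]
M^3 = [[0, -4], [0, -1]]
M^4 = [[0, 4], [0, 1]]

[[0, 4], [0, 1]]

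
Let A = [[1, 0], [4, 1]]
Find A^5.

[[1, 0], [20, 1]]

A = I + N where N = [[0, 0], [4, 0]] is strictly lower-triangular, so N^2 = 0.
(I + N)^5 = I + 5·N = [[1, 0], [20, 1]].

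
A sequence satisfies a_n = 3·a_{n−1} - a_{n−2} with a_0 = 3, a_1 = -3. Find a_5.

-228

With companion matrix M = [[3, -1], [1, 0]], [a_n, a_{n−1}]ᵀ = M·[a_{n−1}, a_{n−2}]ᵀ, so [a_5, a_4]ᵀ = M⁴·[a_1, a_0]ᵀ.
M⁴ = [[55, -21], [21, -8]], giving [a_5, a_4]ᵀ = [[-228], [-87]].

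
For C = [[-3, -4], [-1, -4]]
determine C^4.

[[365, 924], [231, 596]]

C^2 = [[13, 28], [7, 20]]
C^3 = [[-67, -164], [-41, -108]]
C^4 = [[365, 924], [231, 596]]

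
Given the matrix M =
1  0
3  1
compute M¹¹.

[[1, 0], [33, 1]]

M = I + N where N = [[0, 0], [3, 0]] is strictly lower-triangular, so N² = 0.
(I + N)¹¹ = I + 11·N = [[1, 0], [33, 1]].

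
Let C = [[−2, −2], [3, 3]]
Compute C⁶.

[[−2, −2], [3, 3]]

C² = C (a projection; rank 1, trace 1), so C⁶ = C.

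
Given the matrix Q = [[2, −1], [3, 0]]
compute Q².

[[1, −2], [6, −3]]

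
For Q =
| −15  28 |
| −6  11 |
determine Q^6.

[[5097, −10192], [2184, −4367]]

tr Q = −4 and det Q = 3, so the characteristic polynomial is λ² − (−4)λ + (3) with roots −3 and −1.
Eigenvectors give P = [[−7, 2], [−3, 1]] with P⁻¹ = [[−1, 2], [−3, 7]], and Q = P·diag(−3, −1)·P⁻¹.
Then Q^6 = P·diag(729, 1)·P⁻¹ = [[−5103, 2], [−2187, 1]] · [[−1, 2], [−3, 7]] = [[5097, −10192], [2184, −4367]].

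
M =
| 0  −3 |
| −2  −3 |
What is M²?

[[6, 9], [6, 15]]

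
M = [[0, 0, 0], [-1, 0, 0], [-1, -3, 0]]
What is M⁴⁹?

[[0, 0, 0], [0, 0, 0], [0, 0, 0]]

M is strictly triangular, hence nilpotent: M³ = 0, so M⁴⁹ = 0.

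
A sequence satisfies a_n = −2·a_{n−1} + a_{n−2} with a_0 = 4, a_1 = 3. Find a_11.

7711

With companion matrix T = [[−2, 1], [1, 0]], [a_n, a_{n−1}]ᵀ = T·[a_{n−1}, a_{n−2}]ᵀ, so [a_11, a_10]ᵀ = T¹⁰·[a_1, a_0]ᵀ.
T¹⁰ = [[5741, −2378], [−2378, 985]], giving [a_11, a_10]ᵀ = [[7711], [−3194]].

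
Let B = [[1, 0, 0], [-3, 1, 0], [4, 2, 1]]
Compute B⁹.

[[1, 0, 0], [-27, 1, 0], [-180, 18, 1]]

B = I + N where N = [[0, 0, 0], [-3, 0, 0], [4, 2, 0]] is strictly lower-triangular, so N³ = 0.
(I + N)⁹ = I + 9·N + 36·N² = [[1, 0, 0], [-27, 1, 0], [-180, 18, 1]].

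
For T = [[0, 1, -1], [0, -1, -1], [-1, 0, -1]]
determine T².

[[1, -1, 0], [1, 1, 2], [1, -1, 2]]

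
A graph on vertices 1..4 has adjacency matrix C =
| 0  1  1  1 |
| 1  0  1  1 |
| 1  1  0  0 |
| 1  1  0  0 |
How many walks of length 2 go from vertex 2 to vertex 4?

The number of length-2 walks from vertex 2 to vertex 4 is entry (2,4) of C², where C is the adjacency matrix.
C² = [[3, 2, 1, 1], [2, 3, 1, 1], [1, 1, 2, 2], [1, 1, 2, 2]]

1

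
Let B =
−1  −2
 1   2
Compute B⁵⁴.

[[−1, −2], [1, 2]]

B² = B (a projection; rank 1, trace 1), so B⁵⁴ = B.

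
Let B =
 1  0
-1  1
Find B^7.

B = I + N where N = [[0, 0], [-1, 0]] is strictly lower-triangular, so N^2 = 0.
(I + N)^7 = I + 7·N = [[1, 0], [-7, 1]].

[[1, 0], [-7, 1]]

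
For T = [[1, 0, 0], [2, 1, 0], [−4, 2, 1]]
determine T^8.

[[1, 0, 0], [16, 1, 0], [80, 16, 1]]

T = I + N where N = [[0, 0, 0], [2, 0, 0], [−4, 2, 0]] is strictly lower-triangular, so N^3 = 0.
(I + N)^8 = I + 8·N + 28·N^2 = [[1, 0, 0], [16, 1, 0], [80, 16, 1]].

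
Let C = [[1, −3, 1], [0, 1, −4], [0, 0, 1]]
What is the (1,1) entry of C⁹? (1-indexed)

C = I + N where N = [[0, −3, 1], [0, 0, −4], [0, 0, 0]] is strictly upper-triangular, so N³ = 0.
(I + N)⁹ = I + 9·N + 36·N² = [[1, −27, 441], [0, 1, −36], [0, 0, 1]].

1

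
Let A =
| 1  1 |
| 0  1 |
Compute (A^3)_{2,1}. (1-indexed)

A = I + N where N = [[0, 1], [0, 0]] is strictly upper-triangular, so N^2 = 0.
(I + N)^3 = I + 3·N = [[1, 3], [0, 1]].

0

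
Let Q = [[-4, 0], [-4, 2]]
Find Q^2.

[[16, 0], [8, 4]]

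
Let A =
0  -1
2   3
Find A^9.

tr A = 3 and det A = 2, so the characteristic polynomial is λ² − (3)λ + (2) with roots 2 and 1.
Eigenvectors give P = [[1, -1], [-2, 1]] with P⁻¹ = [[-1, -1], [-2, -1]], and A = P·diag(2, 1)·P⁻¹.
Then A^9 = P·diag(512, 1)·P⁻¹ = [[512, -1], [-1024, 1]] · [[-1, -1], [-2, -1]] = [[-510, -511], [1022, 1023]].

[[-510, -511], [1022, 1023]]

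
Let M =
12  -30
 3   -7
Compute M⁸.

tr M = 5 and det M = 6, so the characteristic polynomial is λ² − (5)λ + (6) with roots 2 and 3.
Eigenvectors give P = [[3, 10], [1, 3]] with P⁻¹ = [[-3, 10], [1, -3]], and M = P·diag(2, 3)·P⁻¹.
Then M⁸ = P·diag(256, 6561)·P⁻¹ = [[768, 65610], [256, 19683]] · [[-3, 10], [1, -3]] = [[63306, -189150], [18915, -56489]].

[[63306, -189150], [18915, -56489]]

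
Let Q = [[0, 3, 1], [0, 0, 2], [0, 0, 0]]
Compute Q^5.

[[0, 0, 0], [0, 0, 0], [0, 0, 0]]

Q is strictly triangular, hence nilpotent: Q^3 = 0, so Q^5 = 0.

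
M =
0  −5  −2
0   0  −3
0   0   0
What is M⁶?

[[0, 0, 0], [0, 0, 0], [0, 0, 0]]

M is strictly triangular, hence nilpotent: M³ = 0, so M⁶ = 0.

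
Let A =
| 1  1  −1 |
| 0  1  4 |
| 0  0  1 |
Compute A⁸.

[[1, 8, 104], [0, 1, 32], [0, 0, 1]]

A = I + N where N = [[0, 1, −1], [0, 0, 4], [0, 0, 0]] is strictly upper-triangular, so N³ = 0.
(I + N)⁸ = I + 8·N + 28·N² = [[1, 8, 104], [0, 1, 32], [0, 0, 1]].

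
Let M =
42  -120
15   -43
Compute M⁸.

tr M = -1 and det M = -6, so the characteristic polynomial is λ² − (-1)λ + (-6) with roots 2 and -3.
Eigenvectors give P = [[3, -8], [1, -3]] with P⁻¹ = [[3, -8], [1, -3]], and M = P·diag(2, -3)·P⁻¹.
Then M⁸ = P·diag(256, 6561)·P⁻¹ = [[768, -52488], [256, -19683]] · [[3, -8], [1, -3]] = [[-50184, 151320], [-18915, 57001]].

[[-50184, 151320], [-18915, 57001]]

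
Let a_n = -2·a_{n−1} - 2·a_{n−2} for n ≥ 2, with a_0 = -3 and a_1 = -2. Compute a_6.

With companion matrix M = [[-2, -2], [1, 0]], [a_n, a_{n−1}]ᵀ = M·[a_{n−1}, a_{n−2}]ᵀ, so [a_6, a_5]ᵀ = M⁵·[a_1, a_0]ᵀ.
M⁵ = [[8, 8], [-4, 0]], giving [a_6, a_5]ᵀ = [[-40], [8]].

-40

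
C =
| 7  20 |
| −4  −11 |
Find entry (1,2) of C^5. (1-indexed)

2420

tr C = −4 and det C = 3, so the characteristic polynomial is λ² − (−4)λ + (3) with roots −1 and −3.
Eigenvectors give P = [[5, −2], [−2, 1]] with P⁻¹ = [[1, 2], [2, 5]], and C = P·diag(−1, −3)·P⁻¹.
Then C^5 = P·diag(−1, −243)·P⁻¹ = [[−5, 486], [2, −243]] · [[1, 2], [2, 5]] = [[967, 2420], [−484, −1211]].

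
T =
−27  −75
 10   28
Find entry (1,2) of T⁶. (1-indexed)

−9975

tr T = 1 and det T = −6, so the characteristic polynomial is λ² − (1)λ + (−6) with roots 3 and −2.
Eigenvectors give P = [[5, 3], [−2, −1]] with P⁻¹ = [[−1, −3], [2, 5]], and T = P·diag(3, −2)·P⁻¹.
Then T⁶ = P·diag(729, 64)·P⁻¹ = [[3645, 192], [−1458, −64]] · [[−1, −3], [2, 5]] = [[−3261, −9975], [1330, 4054]].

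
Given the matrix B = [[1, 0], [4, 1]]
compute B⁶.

[[1, 0], [24, 1]]

B = I + N where N = [[0, 0], [4, 0]] is strictly lower-triangular, so N² = 0.
(I + N)⁶ = I + 6·N = [[1, 0], [24, 1]].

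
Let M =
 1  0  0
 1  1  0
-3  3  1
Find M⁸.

M = I + N where N = [[0, 0, 0], [1, 0, 0], [-3, 3, 0]] is strictly lower-triangular, so N³ = 0.
(I + N)⁸ = I + 8·N + 28·N² = [[1, 0, 0], [8, 1, 0], [60, 24, 1]].

[[1, 0, 0], [8, 1, 0], [60, 24, 1]]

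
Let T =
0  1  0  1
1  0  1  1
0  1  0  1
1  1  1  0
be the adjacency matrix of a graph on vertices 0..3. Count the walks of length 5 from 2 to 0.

18

The number of length-5 walks from vertex 2 to vertex 0 is entry (2,0) of T⁵, where T is the adjacency matrix.
T² = [[2, 1, 2, 1], [1, 3, 1, 2], [2, 1, 2, 1], [1, 2, 1, 3]]
T³ = [[2, 5, 2, 5], [5, 4, 5, 5], [2, 5, 2, 5], [5, 5, 5, 4]]
T⁴ = [[10, 9, 10, 9], [9, 15, 9, 14], [10, 9, 10, 9], [9, 14, 9, 15]]
T⁵ = [[18, 29, 18, 29], [29, 32, 29, 33], [18, 29, 18, 29], [29, 33, 29, 32]]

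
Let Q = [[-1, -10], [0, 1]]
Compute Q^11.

[[-1, -10], [0, 1]]

Q² = I (check: tr Q = 0 and det Q = -1), so Q^11 = Q since 11 is odd.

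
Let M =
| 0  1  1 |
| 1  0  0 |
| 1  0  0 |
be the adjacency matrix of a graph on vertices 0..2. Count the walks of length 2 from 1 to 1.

The number of length-2 walks from vertex 1 to vertex 1 is entry (1,1) of M^2, where M is the adjacency matrix.
M^2 = [[2, 0, 0], [0, 1, 1], [0, 1, 1]]

1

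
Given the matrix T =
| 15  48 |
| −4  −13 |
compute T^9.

tr T = 2 and det T = −3, so the characteristic polynomial is λ² − (2)λ + (−3) with roots 3 and −1.
Eigenvectors give P = [[4, −3], [−1, 1]] with P⁻¹ = [[1, 3], [1, 4]], and T = P·diag(3, −1)·P⁻¹.
Then T^9 = P·diag(19683, −1)·P⁻¹ = [[78732, 3], [−19683, −1]] · [[1, 3], [1, 4]] = [[78735, 236208], [−19684, −59053]].

[[78735, 236208], [−19684, −59053]]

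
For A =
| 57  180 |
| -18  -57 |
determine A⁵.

tr A = 0 and det A = -9, so the characteristic polynomial is λ² − (0)λ + (-9) with roots -3 and 3.
Eigenvectors give P = [[-3, -10], [1, 3]] with P⁻¹ = [[3, 10], [-1, -3]], and A = P·diag(-3, 3)·P⁻¹.
Then A⁵ = P·diag(-243, 243)·P⁻¹ = [[729, -2430], [-243, 729]] · [[3, 10], [-1, -3]] = [[4617, 14580], [-1458, -4617]].

[[4617, 14580], [-1458, -4617]]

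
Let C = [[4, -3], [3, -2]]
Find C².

[[7, -6], [6, -5]]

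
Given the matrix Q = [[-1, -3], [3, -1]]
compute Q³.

[[26, 18], [-18, 26]]

Q² = [[-8, 6], [-6, -8]]
Q³ = [[26, 18], [-18, 26]]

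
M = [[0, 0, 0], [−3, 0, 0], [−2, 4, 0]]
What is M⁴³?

M is strictly triangular, hence nilpotent: M³ = 0, so M⁴³ = 0.

[[0, 0, 0], [0, 0, 0], [0, 0, 0]]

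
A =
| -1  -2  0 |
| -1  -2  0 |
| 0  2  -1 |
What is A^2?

[[3, 6, 0], [3, 6, 0], [-2, -6, 1]]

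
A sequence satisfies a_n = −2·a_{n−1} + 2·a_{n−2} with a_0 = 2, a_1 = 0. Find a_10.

9792

With companion matrix A = [[−2, 2], [1, 0]], [a_n, a_{n−1}]ᵀ = A·[a_{n−1}, a_{n−2}]ᵀ, so [a_10, a_9]ᵀ = A^9·[a_1, a_0]ᵀ.
A^9 = [[−6688, 4896], [2448, −1792]], giving [a_10, a_9]ᵀ = [[9792], [−3584]].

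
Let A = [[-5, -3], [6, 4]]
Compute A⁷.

[[-257, -129], [258, 130]]

tr A = -1 and det A = -2, so the characteristic polynomial is λ² − (-1)λ + (-2) with roots 1 and -2.
Eigenvectors give P = [[1, 1], [-2, -1]] with P⁻¹ = [[-1, -1], [2, 1]], and A = P·diag(1, -2)·P⁻¹.
Then A⁷ = P·diag(1, -128)·P⁻¹ = [[1, -128], [-2, 128]] · [[-1, -1], [2, 1]] = [[-257, -129], [258, 130]].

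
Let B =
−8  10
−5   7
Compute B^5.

[[−518, 550], [−275, 307]]

tr B = −1 and det B = −6, so the characteristic polynomial is λ² − (−1)λ + (−6) with roots 2 and −3.
Eigenvectors give P = [[−1, −2], [−1, −1]] with P⁻¹ = [[1, −2], [−1, 1]], and B = P·diag(2, −3)·P⁻¹.
Then B^5 = P·diag(32, −243)·P⁻¹ = [[−32, 486], [−32, 243]] · [[1, −2], [−1, 1]] = [[−518, 550], [−275, 307]].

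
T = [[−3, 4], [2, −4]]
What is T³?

[[−107, 180], [90, −152]]

T² = [[17, −28], [−14, 24]]
T³ = [[−107, 180], [90, −152]]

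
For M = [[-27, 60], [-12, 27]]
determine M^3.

[[-243, 540], [-108, 243]]

tr M = 0 and det M = -9, so the characteristic polynomial is λ² − (0)λ + (-9) with roots 3 and -3.
Eigenvectors give P = [[2, -5], [1, -2]] with P⁻¹ = [[-2, 5], [-1, 2]], and M = P·diag(3, -3)·P⁻¹.
Then M^3 = P·diag(27, -27)·P⁻¹ = [[54, 135], [27, 54]] · [[-2, 5], [-1, 2]] = [[-243, 540], [-108, 243]].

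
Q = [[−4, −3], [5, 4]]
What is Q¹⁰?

[[1, 0], [0, 1]]

Q² = I (check: tr Q = 0 and det Q = −1), so Q¹⁰ = I since 10 is even.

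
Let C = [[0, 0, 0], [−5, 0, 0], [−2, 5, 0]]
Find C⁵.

[[0, 0, 0], [0, 0, 0], [0, 0, 0]]

C is strictly triangular, hence nilpotent: C³ = 0, so C⁵ = 0.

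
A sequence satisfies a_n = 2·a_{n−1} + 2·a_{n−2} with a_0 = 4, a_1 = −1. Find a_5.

84

With companion matrix T = [[2, 2], [1, 0]], [a_n, a_{n−1}]ᵀ = T·[a_{n−1}, a_{n−2}]ᵀ, so [a_5, a_4]ᵀ = T⁴·[a_1, a_0]ᵀ.
T⁴ = [[44, 32], [16, 12]], giving [a_5, a_4]ᵀ = [[84], [32]].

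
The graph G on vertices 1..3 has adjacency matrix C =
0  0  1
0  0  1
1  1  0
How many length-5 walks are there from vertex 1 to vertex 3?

4

The number of length-5 walks from vertex 1 to vertex 3 is entry (1,3) of C⁵, where C is the adjacency matrix.
C² = [[1, 1, 0], [1, 1, 0], [0, 0, 2]]
C³ = [[0, 0, 2], [0, 0, 2], [2, 2, 0]]
C⁴ = [[2, 2, 0], [2, 2, 0], [0, 0, 4]]
C⁵ = [[0, 0, 4], [0, 0, 4], [4, 4, 0]]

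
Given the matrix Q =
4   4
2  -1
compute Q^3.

[[120, 84], [42, 15]]

Q^2 = [[24, 12], [6, 9]]
Q^3 = [[120, 84], [42, 15]]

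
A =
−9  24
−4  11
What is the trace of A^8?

6562

tr A = 2 and det A = −3, so the characteristic polynomial is λ² − (2)λ + (−3) with roots −1 and 3.
Eigenvectors give P = [[3, 2], [1, 1]] with P⁻¹ = [[1, −2], [−1, 3]], and A = P·diag(−1, 3)·P⁻¹.
Then A^8 = P·diag(1, 6561)·P⁻¹ = [[3, 13122], [1, 6561]] · [[1, −2], [−1, 3]] = [[−13119, 39360], [−6560, 19681]].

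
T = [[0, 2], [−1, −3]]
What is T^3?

[[6, 14], [−7, −15]]

tr T = −3 and det T = 2, so the characteristic polynomial is λ² − (−3)λ + (2) with roots −2 and −1.
Eigenvectors give P = [[−1, −2], [1, 1]] with P⁻¹ = [[1, 2], [−1, −1]], and T = P·diag(−2, −1)·P⁻¹.
Then T^3 = P·diag(−8, −1)·P⁻¹ = [[8, 2], [−8, −1]] · [[1, 2], [−1, −1]] = [[6, 14], [−7, −15]].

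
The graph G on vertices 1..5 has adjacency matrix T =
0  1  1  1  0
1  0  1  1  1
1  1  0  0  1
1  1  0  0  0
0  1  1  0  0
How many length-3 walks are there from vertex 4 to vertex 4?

2

The number of length-3 walks from vertex 4 to vertex 4 is entry (4,4) of T³, where T is the adjacency matrix.
T² = [[3, 2, 1, 1, 2], [2, 4, 2, 1, 1], [1, 2, 3, 2, 1], [1, 1, 2, 2, 1], [2, 1, 1, 1, 2]]
T³ = [[4, 7, 7, 5, 3], [7, 6, 7, 6, 6], [7, 7, 4, 3, 5], [5, 6, 3, 2, 3], [3, 6, 5, 3, 2]]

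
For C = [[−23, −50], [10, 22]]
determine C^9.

[[−100463, −201950], [40390, 81292]]

tr C = −1 and det C = −6, so the characteristic polynomial is λ² − (−1)λ + (−6) with roots 2 and −3.
Eigenvectors give P = [[−2, 5], [1, −2]] with P⁻¹ = [[2, 5], [1, 2]], and C = P·diag(2, −3)·P⁻¹.
Then C^9 = P·diag(512, −19683)·P⁻¹ = [[−1024, −98415], [512, 39366]] · [[2, 5], [1, 2]] = [[−100463, −201950], [40390, 81292]].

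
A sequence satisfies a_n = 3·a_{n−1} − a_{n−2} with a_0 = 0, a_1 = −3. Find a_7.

With companion matrix A = [[3, −1], [1, 0]], [a_n, a_{n−1}]ᵀ = A·[a_{n−1}, a_{n−2}]ᵀ, so [a_7, a_6]ᵀ = A⁶·[a_1, a_0]ᵀ.
A⁶ = [[377, −144], [144, −55]], giving [a_7, a_6]ᵀ = [[−1131], [−432]].

−1131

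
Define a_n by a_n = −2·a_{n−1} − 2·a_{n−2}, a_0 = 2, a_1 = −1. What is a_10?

−32

With companion matrix T = [[−2, −2], [1, 0]], [a_n, a_{n−1}]ᵀ = T·[a_{n−1}, a_{n−2}]ᵀ, so [a_10, a_9]ᵀ = T^9·[a_1, a_0]ᵀ.
T^9 = [[−32, −32], [16, 0]], giving [a_10, a_9]ᵀ = [[−32], [−16]].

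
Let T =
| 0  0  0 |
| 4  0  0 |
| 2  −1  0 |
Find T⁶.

[[0, 0, 0], [0, 0, 0], [0, 0, 0]]

T is strictly triangular, hence nilpotent: T³ = 0, so T⁶ = 0.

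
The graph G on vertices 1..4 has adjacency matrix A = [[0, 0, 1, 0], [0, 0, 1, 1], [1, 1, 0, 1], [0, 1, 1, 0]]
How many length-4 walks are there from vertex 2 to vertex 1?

The number of length-4 walks from vertex 2 to vertex 1 is entry (2,1) of A^4, where A is the adjacency matrix.
A^2 = [[1, 1, 0, 1], [1, 2, 1, 1], [0, 1, 3, 1], [1, 1, 1, 2]]
A^3 = [[0, 1, 3, 1], [1, 2, 4, 3], [3, 4, 2, 4], [1, 3, 4, 2]]
A^4 = [[3, 4, 2, 4], [4, 7, 6, 6], [2, 6, 11, 6], [4, 6, 6, 7]]

4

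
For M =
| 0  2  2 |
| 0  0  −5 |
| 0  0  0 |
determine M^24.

[[0, 0, 0], [0, 0, 0], [0, 0, 0]]

M is strictly triangular, hence nilpotent: M^3 = 0, so M^24 = 0.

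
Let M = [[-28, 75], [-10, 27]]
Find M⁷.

tr M = -1 and det M = -6, so the characteristic polynomial is λ² − (-1)λ + (-6) with roots 2 and -3.
Eigenvectors give P = [[-5, 3], [-2, 1]] with P⁻¹ = [[1, -3], [2, -5]], and M = P·diag(2, -3)·P⁻¹.
Then M⁷ = P·diag(128, -2187)·P⁻¹ = [[-640, -6561], [-256, -2187]] · [[1, -3], [2, -5]] = [[-13762, 34725], [-4630, 11703]].

[[-13762, 34725], [-4630, 11703]]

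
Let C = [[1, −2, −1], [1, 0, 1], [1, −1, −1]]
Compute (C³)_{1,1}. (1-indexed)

C² = [[−2, −1, −2], [2, −3, −2], [−1, −1, −1]]
C³ = [[−5, 6, 3], [−3, −2, −3], [−3, 3, 1]]

−5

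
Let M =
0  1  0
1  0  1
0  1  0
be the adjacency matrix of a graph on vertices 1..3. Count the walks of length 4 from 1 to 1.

2

The number of length-4 walks from vertex 1 to vertex 1 is entry (1,1) of M⁴, where M is the adjacency matrix.
M² = [[1, 0, 1], [0, 2, 0], [1, 0, 1]]
M³ = [[0, 2, 0], [2, 0, 2], [0, 2, 0]]
M⁴ = [[2, 0, 2], [0, 4, 0], [2, 0, 2]]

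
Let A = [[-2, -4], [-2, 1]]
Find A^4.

A^2 = [[12, 4], [2, 9]]
A^3 = [[-32, -44], [-22, 1]]
A^4 = [[152, 84], [42, 89]]

[[152, 84], [42, 89]]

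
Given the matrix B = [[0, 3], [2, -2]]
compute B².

[[6, -6], [-4, 10]]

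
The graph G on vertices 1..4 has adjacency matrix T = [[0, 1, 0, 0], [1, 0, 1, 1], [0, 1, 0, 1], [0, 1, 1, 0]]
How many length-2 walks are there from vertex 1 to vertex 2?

The number of length-2 walks from vertex 1 to vertex 2 is entry (1,2) of T², where T is the adjacency matrix.
T² = [[1, 0, 1, 1], [0, 3, 1, 1], [1, 1, 2, 1], [1, 1, 1, 2]]

0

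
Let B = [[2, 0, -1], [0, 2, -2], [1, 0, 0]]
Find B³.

B² = [[3, 0, -2], [-2, 4, -4], [2, 0, -1]]
B³ = [[4, 0, -3], [-8, 8, -6], [3, 0, -2]]

[[4, 0, -3], [-8, 8, -6], [3, 0, -2]]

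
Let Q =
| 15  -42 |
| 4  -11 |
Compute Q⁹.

[[137775, -413322], [39364, -118091]]

tr Q = 4 and det Q = 3, so the characteristic polynomial is λ² − (4)λ + (3) with roots 1 and 3.
Eigenvectors give P = [[3, 7], [1, 2]] with P⁻¹ = [[-2, 7], [1, -3]], and Q = P·diag(1, 3)·P⁻¹.
Then Q⁹ = P·diag(1, 19683)·P⁻¹ = [[3, 137781], [1, 39366]] · [[-2, 7], [1, -3]] = [[137775, -413322], [39364, -118091]].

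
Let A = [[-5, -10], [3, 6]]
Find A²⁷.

[[-5, -10], [3, 6]]

A² = A (a projection; rank 1, trace 1), so A²⁷ = A.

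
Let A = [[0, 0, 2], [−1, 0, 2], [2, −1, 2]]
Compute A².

[[4, −2, 4], [4, −2, 2], [5, −2, 6]]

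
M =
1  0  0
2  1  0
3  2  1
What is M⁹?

M = I + N where N = [[0, 0, 0], [2, 0, 0], [3, 2, 0]] is strictly lower-triangular, so N³ = 0.
(I + N)⁹ = I + 9·N + 36·N² = [[1, 0, 0], [18, 1, 0], [171, 18, 1]].

[[1, 0, 0], [18, 1, 0], [171, 18, 1]]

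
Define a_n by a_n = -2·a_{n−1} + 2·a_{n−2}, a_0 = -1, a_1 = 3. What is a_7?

1224

With companion matrix A = [[-2, 2], [1, 0]], [a_n, a_{n−1}]ᵀ = A·[a_{n−1}, a_{n−2}]ᵀ, so [a_7, a_6]ᵀ = A⁶·[a_1, a_0]ᵀ.
A⁶ = [[328, -240], [-120, 88]], giving [a_7, a_6]ᵀ = [[1224], [-448]].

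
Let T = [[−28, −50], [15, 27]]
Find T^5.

tr T = −1 and det T = −6, so the characteristic polynomial is λ² − (−1)λ + (−6) with roots 2 and −3.
Eigenvectors give P = [[−5, −2], [3, 1]] with P⁻¹ = [[1, 2], [−3, −5]], and T = P·diag(2, −3)·P⁻¹.
Then T^5 = P·diag(32, −243)·P⁻¹ = [[−160, 486], [96, −243]] · [[1, 2], [−3, −5]] = [[−1618, −2750], [825, 1407]].

[[−1618, −2750], [825, 1407]]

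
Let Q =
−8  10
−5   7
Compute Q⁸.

[[12866, −12610], [6305, −6049]]

tr Q = −1 and det Q = −6, so the characteristic polynomial is λ² − (−1)λ + (−6) with roots −3 and 2.
Eigenvectors give P = [[2, 1], [1, 1]] with P⁻¹ = [[1, −1], [−1, 2]], and Q = P·diag(−3, 2)·P⁻¹.
Then Q⁸ = P·diag(6561, 256)·P⁻¹ = [[13122, 256], [6561, 256]] · [[1, −1], [−1, 2]] = [[12866, −12610], [6305, −6049]].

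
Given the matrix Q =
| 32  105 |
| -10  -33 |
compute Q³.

tr Q = -1 and det Q = -6, so the characteristic polynomial is λ² − (-1)λ + (-6) with roots 2 and -3.
Eigenvectors give P = [[7, -3], [-2, 1]] with P⁻¹ = [[1, 3], [2, 7]], and Q = P·diag(2, -3)·P⁻¹.
Then Q³ = P·diag(8, -27)·P⁻¹ = [[56, 81], [-16, -27]] · [[1, 3], [2, 7]] = [[218, 735], [-70, -237]].

[[218, 735], [-70, -237]]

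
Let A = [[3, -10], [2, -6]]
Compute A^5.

[[123, -310], [62, -156]]

tr A = -3 and det A = 2, so the characteristic polynomial is λ² − (-3)λ + (2) with roots -1 and -2.
Eigenvectors give P = [[-5, 2], [-2, 1]] with P⁻¹ = [[-1, 2], [-2, 5]], and A = P·diag(-1, -2)·P⁻¹.
Then A^5 = P·diag(-1, -32)·P⁻¹ = [[5, -64], [2, -32]] · [[-1, 2], [-2, 5]] = [[123, -310], [62, -156]].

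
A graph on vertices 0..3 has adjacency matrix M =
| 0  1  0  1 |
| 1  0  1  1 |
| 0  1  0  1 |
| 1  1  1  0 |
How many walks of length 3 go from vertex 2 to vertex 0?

The number of length-3 walks from vertex 2 to vertex 0 is entry (2,0) of M^3, where M is the adjacency matrix.
M^2 = [[2, 1, 2, 1], [1, 3, 1, 2], [2, 1, 2, 1], [1, 2, 1, 3]]
M^3 = [[2, 5, 2, 5], [5, 4, 5, 5], [2, 5, 2, 5], [5, 5, 5, 4]]

2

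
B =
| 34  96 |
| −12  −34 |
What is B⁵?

[[544, 1536], [−192, −544]]

tr B = 0 and det B = −4, so the characteristic polynomial is λ² − (0)λ + (−4) with roots −2 and 2.
Eigenvectors give P = [[−8, −3], [3, 1]] with P⁻¹ = [[1, 3], [−3, −8]], and B = P·diag(−2, 2)·P⁻¹.
Then B⁵ = P·diag(−32, 32)·P⁻¹ = [[256, −96], [−96, 32]] · [[1, 3], [−3, −8]] = [[544, 1536], [−192, −544]].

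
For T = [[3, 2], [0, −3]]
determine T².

[[9, 0], [0, 9]]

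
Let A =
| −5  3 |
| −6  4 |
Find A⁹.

tr A = −1 and det A = −2, so the characteristic polynomial is λ² − (−1)λ + (−2) with roots 1 and −2.
Eigenvectors give P = [[−1, −1], [−2, −1]] with P⁻¹ = [[1, −1], [−2, 1]], and A = P·diag(1, −2)·P⁻¹.
Then A⁹ = P·diag(1, −512)·P⁻¹ = [[−1, 512], [−2, 512]] · [[1, −1], [−2, 1]] = [[−1025, 513], [−1026, 514]].

[[−1025, 513], [−1026, 514]]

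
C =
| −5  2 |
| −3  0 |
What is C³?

tr C = −5 and det C = 6, so the characteristic polynomial is λ² − (−5)λ + (6) with roots −2 and −3.
Eigenvectors give P = [[−2, 1], [−3, 1]] with P⁻¹ = [[1, −1], [3, −2]], and C = P·diag(−2, −3)·P⁻¹.
Then C³ = P·diag(−8, −27)·P⁻¹ = [[16, −27], [24, −27]] · [[1, −1], [3, −2]] = [[−65, 38], [−57, 30]].

[[−65, 38], [−57, 30]]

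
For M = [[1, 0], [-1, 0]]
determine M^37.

M² = M (a projection; rank 1, trace 1), so M^37 = M.

[[1, 0], [-1, 0]]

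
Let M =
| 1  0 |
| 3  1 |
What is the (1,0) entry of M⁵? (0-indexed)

15

M = I + N where N = [[0, 0], [3, 0]] is strictly lower-triangular, so N² = 0.
(I + N)⁵ = I + 5·N = [[1, 0], [15, 1]].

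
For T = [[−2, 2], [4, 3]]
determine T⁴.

[[152, 58], [116, 297]]

T² = [[12, 2], [4, 17]]
T³ = [[−16, 30], [60, 59]]
T⁴ = [[152, 58], [116, 297]]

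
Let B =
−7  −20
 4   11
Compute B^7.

[[−8743, −21860], [4372, 10931]]

tr B = 4 and det B = 3, so the characteristic polynomial is λ² − (4)λ + (3) with roots 1 and 3.
Eigenvectors give P = [[5, −2], [−2, 1]] with P⁻¹ = [[1, 2], [2, 5]], and B = P·diag(1, 3)·P⁻¹.
Then B^7 = P·diag(1, 2187)·P⁻¹ = [[5, −4374], [−2, 2187]] · [[1, 2], [2, 5]] = [[−8743, −21860], [4372, 10931]].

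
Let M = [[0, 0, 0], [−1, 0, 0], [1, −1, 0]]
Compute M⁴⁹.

M is strictly triangular, hence nilpotent: M³ = 0, so M⁴⁹ = 0.

[[0, 0, 0], [0, 0, 0], [0, 0, 0]]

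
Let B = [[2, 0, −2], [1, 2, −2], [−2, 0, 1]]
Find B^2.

[[8, 0, −6], [8, 4, −8], [−6, 0, 5]]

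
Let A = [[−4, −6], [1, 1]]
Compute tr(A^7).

tr A = −3 and det A = 2, so the characteristic polynomial is λ² − (−3)λ + (2) with roots −1 and −2.
Eigenvectors give P = [[−2, −3], [1, 1]] with P⁻¹ = [[1, 3], [−1, −2]], and A = P·diag(−1, −2)·P⁻¹.
Then A^7 = P·diag(−1, −128)·P⁻¹ = [[2, 384], [−1, −128]] · [[1, 3], [−1, −2]] = [[−382, −762], [127, 253]].

−129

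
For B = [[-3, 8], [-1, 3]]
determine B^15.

B² = I (check: tr B = 0 and det B = -1), so B^15 = B since 15 is odd.

[[-3, 8], [-1, 3]]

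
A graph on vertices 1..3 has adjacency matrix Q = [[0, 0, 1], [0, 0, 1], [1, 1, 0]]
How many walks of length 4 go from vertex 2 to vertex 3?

0

The number of length-4 walks from vertex 2 to vertex 3 is entry (2,3) of Q⁴, where Q is the adjacency matrix.
Q² = [[1, 1, 0], [1, 1, 0], [0, 0, 2]]
Q³ = [[0, 0, 2], [0, 0, 2], [2, 2, 0]]
Q⁴ = [[2, 2, 0], [2, 2, 0], [0, 0, 4]]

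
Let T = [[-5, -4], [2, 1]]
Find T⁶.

tr T = -4 and det T = 3, so the characteristic polynomial is λ² − (-4)λ + (3) with roots -3 and -1.
Eigenvectors give P = [[2, -1], [-1, 1]] with P⁻¹ = [[1, 1], [1, 2]], and T = P·diag(-3, -1)·P⁻¹.
Then T⁶ = P·diag(729, 1)·P⁻¹ = [[1458, -1], [-729, 1]] · [[1, 1], [1, 2]] = [[1457, 1456], [-728, -727]].

[[1457, 1456], [-728, -727]]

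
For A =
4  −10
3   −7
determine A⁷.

[[634, −1270], [381, −763]]

tr A = −3 and det A = 2, so the characteristic polynomial is λ² − (−3)λ + (2) with roots −1 and −2.
Eigenvectors give P = [[2, −5], [1, −3]] with P⁻¹ = [[3, −5], [1, −2]], and A = P·diag(−1, −2)·P⁻¹.
Then A⁷ = P·diag(−1, −128)·P⁻¹ = [[−2, 640], [−1, 384]] · [[3, −5], [1, −2]] = [[634, −1270], [381, −763]].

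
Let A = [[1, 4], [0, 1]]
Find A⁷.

A = I + N where N = [[0, 4], [0, 0]] is strictly upper-triangular, so N² = 0.
(I + N)⁷ = I + 7·N = [[1, 28], [0, 1]].

[[1, 28], [0, 1]]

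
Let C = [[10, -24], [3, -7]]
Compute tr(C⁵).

tr C = 3 and det C = 2, so the characteristic polynomial is λ² − (3)λ + (2) with roots 1 and 2.
Eigenvectors give P = [[-8, 3], [-3, 1]] with P⁻¹ = [[1, -3], [3, -8]], and C = P·diag(1, 2)·P⁻¹.
Then C⁵ = P·diag(1, 32)·P⁻¹ = [[-8, 96], [-3, 32]] · [[1, -3], [3, -8]] = [[280, -744], [93, -247]].

33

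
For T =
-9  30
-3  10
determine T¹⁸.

T² = T (a projection; rank 1, trace 1), so T¹⁸ = T.

[[-9, 30], [-3, 10]]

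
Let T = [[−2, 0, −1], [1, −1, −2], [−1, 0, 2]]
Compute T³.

T² = [[5, 0, 0], [−1, 1, −3], [0, 0, 5]]
T³ = [[−10, 0, −5], [6, −1, −7], [−5, 0, 10]]

[[−10, 0, −5], [6, −1, −7], [−5, 0, 10]]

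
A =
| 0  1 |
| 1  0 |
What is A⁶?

A² = I (check: tr A = 0 and det A = −1), so A⁶ = I since 6 is even.

[[1, 0], [0, 1]]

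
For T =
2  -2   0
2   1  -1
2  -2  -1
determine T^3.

T^2 = [[0, -6, 2], [4, -1, 0], [-2, -4, 3]]
T^3 = [[-8, -10, 4], [6, -9, 1], [-6, -6, 1]]

[[-8, -10, 4], [6, -9, 1], [-6, -6, 1]]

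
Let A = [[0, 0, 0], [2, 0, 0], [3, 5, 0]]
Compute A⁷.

[[0, 0, 0], [0, 0, 0], [0, 0, 0]]

A is strictly triangular, hence nilpotent: A³ = 0, so A⁷ = 0.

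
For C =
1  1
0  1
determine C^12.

C = I + N where N = [[0, 1], [0, 0]] is strictly upper-triangular, so N^2 = 0.
(I + N)^12 = I + 12·N = [[1, 12], [0, 1]].

[[1, 12], [0, 1]]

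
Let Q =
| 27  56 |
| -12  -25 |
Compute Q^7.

tr Q = 2 and det Q = -3, so the characteristic polynomial is λ² − (2)λ + (-3) with roots -1 and 3.
Eigenvectors give P = [[2, 7], [-1, -3]] with P⁻¹ = [[-3, -7], [1, 2]], and Q = P·diag(-1, 3)·P⁻¹.
Then Q^7 = P·diag(-1, 2187)·P⁻¹ = [[-2, 15309], [1, -6561]] · [[-3, -7], [1, 2]] = [[15315, 30632], [-6564, -13129]].

[[15315, 30632], [-6564, -13129]]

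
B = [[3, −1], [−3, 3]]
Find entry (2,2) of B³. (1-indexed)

54

B² = [[12, −6], [−18, 12]]
B³ = [[54, −30], [−90, 54]]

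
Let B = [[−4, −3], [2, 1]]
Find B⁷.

tr B = −3 and det B = 2, so the characteristic polynomial is λ² − (−3)λ + (2) with roots −1 and −2.
Eigenvectors give P = [[−1, 3], [1, −2]] with P⁻¹ = [[2, 3], [1, 1]], and B = P·diag(−1, −2)·P⁻¹.
Then B⁷ = P·diag(−1, −128)·P⁻¹ = [[1, −384], [−1, 256]] · [[2, 3], [1, 1]] = [[−382, −381], [254, 253]].

[[−382, −381], [254, 253]]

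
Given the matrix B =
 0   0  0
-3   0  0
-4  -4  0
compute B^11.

[[0, 0, 0], [0, 0, 0], [0, 0, 0]]

B is strictly triangular, hence nilpotent: B^3 = 0, so B^11 = 0.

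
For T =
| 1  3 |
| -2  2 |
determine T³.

T² = [[-5, 9], [-6, -2]]
T³ = [[-23, 3], [-2, -22]]

[[-23, 3], [-2, -22]]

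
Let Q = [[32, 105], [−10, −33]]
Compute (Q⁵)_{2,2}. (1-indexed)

−1893

tr Q = −1 and det Q = −6, so the characteristic polynomial is λ² − (−1)λ + (−6) with roots −3 and 2.
Eigenvectors give P = [[−3, 7], [1, −2]] with P⁻¹ = [[2, 7], [1, 3]], and Q = P·diag(−3, 2)·P⁻¹.
Then Q⁵ = P·diag(−243, 32)·P⁻¹ = [[729, 224], [−243, −64]] · [[2, 7], [1, 3]] = [[1682, 5775], [−550, −1893]].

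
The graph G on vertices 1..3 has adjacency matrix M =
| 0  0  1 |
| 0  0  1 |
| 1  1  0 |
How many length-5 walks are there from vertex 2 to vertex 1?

0

The number of length-5 walks from vertex 2 to vertex 1 is entry (2,1) of M^5, where M is the adjacency matrix.
M^2 = [[1, 1, 0], [1, 1, 0], [0, 0, 2]]
M^3 = [[0, 0, 2], [0, 0, 2], [2, 2, 0]]
M^4 = [[2, 2, 0], [2, 2, 0], [0, 0, 4]]
M^5 = [[0, 0, 4], [0, 0, 4], [4, 4, 0]]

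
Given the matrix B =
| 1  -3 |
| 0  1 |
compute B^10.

B = I + N where N = [[0, -3], [0, 0]] is strictly upper-triangular, so N^2 = 0.
(I + N)^10 = I + 10·N = [[1, -30], [0, 1]].

[[1, -30], [0, 1]]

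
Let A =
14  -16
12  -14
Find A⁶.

tr A = 0 and det A = -4, so the characteristic polynomial is λ² − (0)λ + (-4) with roots 2 and -2.
Eigenvectors give P = [[-4, -1], [-3, -1]] with P⁻¹ = [[-1, 1], [3, -4]], and A = P·diag(2, -2)·P⁻¹.
Then A⁶ = P·diag(64, 64)·P⁻¹ = [[-256, -64], [-192, -64]] · [[-1, 1], [3, -4]] = [[64, 0], [0, 64]].

[[64, 0], [0, 64]]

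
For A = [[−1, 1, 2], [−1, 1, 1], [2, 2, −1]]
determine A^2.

[[4, 4, −3], [2, 2, −2], [−6, 2, 7]]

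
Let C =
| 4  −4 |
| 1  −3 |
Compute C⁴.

[[140, −68], [17, 21]]

C² = [[12, −4], [1, 5]]
C³ = [[44, −36], [9, −19]]
C⁴ = [[140, −68], [17, 21]]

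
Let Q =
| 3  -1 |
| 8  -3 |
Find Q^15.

Q² = I (check: tr Q = 0 and det Q = -1), so Q^15 = Q since 15 is odd.

[[3, -1], [8, -3]]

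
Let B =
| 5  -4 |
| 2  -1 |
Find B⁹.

tr B = 4 and det B = 3, so the characteristic polynomial is λ² − (4)λ + (3) with roots 3 and 1.
Eigenvectors give P = [[-2, 1], [-1, 1]] with P⁻¹ = [[-1, 1], [-1, 2]], and B = P·diag(3, 1)·P⁻¹.
Then B⁹ = P·diag(19683, 1)·P⁻¹ = [[-39366, 1], [-19683, 1]] · [[-1, 1], [-1, 2]] = [[39365, -39364], [19682, -19681]].

[[39365, -39364], [19682, -19681]]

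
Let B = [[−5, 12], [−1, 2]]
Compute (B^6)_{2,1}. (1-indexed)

tr B = −3 and det B = 2, so the characteristic polynomial is λ² − (−3)λ + (2) with roots −2 and −1.
Eigenvectors give P = [[−4, −3], [−1, −1]] with P⁻¹ = [[−1, 3], [1, −4]], and B = P·diag(−2, −1)·P⁻¹.
Then B^6 = P·diag(64, 1)·P⁻¹ = [[−256, −3], [−64, −1]] · [[−1, 3], [1, −4]] = [[253, −756], [63, −188]].

63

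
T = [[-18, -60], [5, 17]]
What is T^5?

tr T = -1 and det T = -6, so the characteristic polynomial is λ² − (-1)λ + (-6) with roots 2 and -3.
Eigenvectors give P = [[-3, 4], [1, -1]] with P⁻¹ = [[1, 4], [1, 3]], and T = P·diag(2, -3)·P⁻¹.
Then T^5 = P·diag(32, -243)·P⁻¹ = [[-96, -972], [32, 243]] · [[1, 4], [1, 3]] = [[-1068, -3300], [275, 857]].

[[-1068, -3300], [275, 857]]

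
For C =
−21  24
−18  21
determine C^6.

[[729, 0], [0, 729]]

tr C = 0 and det C = −9, so the characteristic polynomial is λ² − (0)λ + (−9) with roots −3 and 3.
Eigenvectors give P = [[−4, 1], [−3, 1]] with P⁻¹ = [[−1, 1], [−3, 4]], and C = P·diag(−3, 3)·P⁻¹.
Then C^6 = P·diag(729, 729)·P⁻¹ = [[−2916, 729], [−2187, 729]] · [[−1, 1], [−3, 4]] = [[729, 0], [0, 729]].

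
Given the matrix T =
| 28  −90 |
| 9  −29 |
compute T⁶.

[[−566, 1890], [−189, 631]]

tr T = −1 and det T = −2, so the characteristic polynomial is λ² − (−1)λ + (−2) with roots 1 and −2.
Eigenvectors give P = [[10, 3], [3, 1]] with P⁻¹ = [[1, −3], [−3, 10]], and T = P·diag(1, −2)·P⁻¹.
Then T⁶ = P·diag(1, 64)·P⁻¹ = [[10, 192], [3, 64]] · [[1, −3], [−3, 10]] = [[−566, 1890], [−189, 631]].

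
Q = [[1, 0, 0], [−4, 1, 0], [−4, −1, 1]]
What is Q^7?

[[1, 0, 0], [−28, 1, 0], [56, −7, 1]]

Q = I + N where N = [[0, 0, 0], [−4, 0, 0], [−4, −1, 0]] is strictly lower-triangular, so N^3 = 0.
(I + N)^7 = I + 7·N + 21·N^2 = [[1, 0, 0], [−28, 1, 0], [56, −7, 1]].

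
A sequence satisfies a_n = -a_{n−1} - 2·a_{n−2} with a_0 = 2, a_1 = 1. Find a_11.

With companion matrix T = [[-1, -2], [1, 0]], [a_n, a_{n−1}]ᵀ = T·[a_{n−1}, a_{n−2}]ᵀ, so [a_11, a_10]ᵀ = T¹⁰·[a_1, a_0]ᵀ.
T¹⁰ = [[23, -22], [11, 34]], giving [a_11, a_10]ᵀ = [[-21], [79]].

-21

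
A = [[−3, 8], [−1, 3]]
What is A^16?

A² = I (check: tr A = 0 and det A = −1), so A^16 = I since 16 is even.

[[1, 0], [0, 1]]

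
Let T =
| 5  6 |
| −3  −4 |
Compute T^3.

[[17, 18], [−9, −10]]

tr T = 1 and det T = −2, so the characteristic polynomial is λ² − (1)λ + (−2) with roots 2 and −1.
Eigenvectors give P = [[2, −1], [−1, 1]] with P⁻¹ = [[1, 1], [1, 2]], and T = P·diag(2, −1)·P⁻¹.
Then T^3 = P·diag(8, −1)·P⁻¹ = [[16, 1], [−8, −1]] · [[1, 1], [1, 2]] = [[17, 18], [−9, −10]].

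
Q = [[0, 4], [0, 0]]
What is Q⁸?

Q is strictly triangular, hence nilpotent: Q² = 0, so Q⁸ = 0.

[[0, 0], [0, 0]]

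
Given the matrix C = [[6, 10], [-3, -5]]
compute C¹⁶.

[[6, 10], [-3, -5]]

C² = C (a projection; rank 1, trace 1), so C¹⁶ = C.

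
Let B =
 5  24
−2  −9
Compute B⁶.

tr B = −4 and det B = 3, so the characteristic polynomial is λ² − (−4)λ + (3) with roots −3 and −1.
Eigenvectors give P = [[−3, 4], [1, −1]] with P⁻¹ = [[1, 4], [1, 3]], and B = P·diag(−3, −1)·P⁻¹.
Then B⁶ = P·diag(729, 1)·P⁻¹ = [[−2187, 4], [729, −1]] · [[1, 4], [1, 3]] = [[−2183, −8736], [728, 2913]].

[[−2183, −8736], [728, 2913]]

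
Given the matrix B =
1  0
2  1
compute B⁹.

B = I + N where N = [[0, 0], [2, 0]] is strictly lower-triangular, so N² = 0.
(I + N)⁹ = I + 9·N = [[1, 0], [18, 1]].

[[1, 0], [18, 1]]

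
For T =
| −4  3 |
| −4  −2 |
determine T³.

T² = [[4, −18], [24, −8]]
T³ = [[56, 48], [−64, 88]]

[[56, 48], [−64, 88]]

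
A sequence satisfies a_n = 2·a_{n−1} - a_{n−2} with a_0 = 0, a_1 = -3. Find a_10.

With companion matrix Q = [[2, -1], [1, 0]], [a_n, a_{n−1}]ᵀ = Q·[a_{n−1}, a_{n−2}]ᵀ, so [a_10, a_9]ᵀ = Q⁹·[a_1, a_0]ᵀ.
Q⁹ = [[10, -9], [9, -8]], giving [a_10, a_9]ᵀ = [[-30], [-27]].

-30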